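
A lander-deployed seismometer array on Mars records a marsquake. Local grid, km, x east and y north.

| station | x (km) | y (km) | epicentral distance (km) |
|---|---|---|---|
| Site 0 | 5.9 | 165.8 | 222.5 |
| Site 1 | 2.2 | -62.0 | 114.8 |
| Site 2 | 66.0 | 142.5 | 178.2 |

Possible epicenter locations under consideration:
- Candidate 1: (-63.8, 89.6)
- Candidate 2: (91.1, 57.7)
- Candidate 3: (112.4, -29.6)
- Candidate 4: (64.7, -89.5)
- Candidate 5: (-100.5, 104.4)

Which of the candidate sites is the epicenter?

Candidate 3

For each candidate, compare |candidate − station| to the reported distance:
Candidate 1: residuals Site 0 119.2, Site 1 50.5, Site 2 38.0 → max 119.2 km
Candidate 2: residuals Site 0 84.9, Site 1 34.3, Site 2 89.8 → max 89.8 km
Candidate 3: residuals Site 0 0.0, Site 1 0.1, Site 2 0.0 → max 0.1 km
Candidate 4: residuals Site 0 39.5, Site 1 46.5, Site 2 53.8 → max 53.8 km
Candidate 5: residuals Site 0 99.7, Site 1 80.7, Site 2 7.4 → max 99.7 km
Only Candidate 3 has all residuals ≈ 0.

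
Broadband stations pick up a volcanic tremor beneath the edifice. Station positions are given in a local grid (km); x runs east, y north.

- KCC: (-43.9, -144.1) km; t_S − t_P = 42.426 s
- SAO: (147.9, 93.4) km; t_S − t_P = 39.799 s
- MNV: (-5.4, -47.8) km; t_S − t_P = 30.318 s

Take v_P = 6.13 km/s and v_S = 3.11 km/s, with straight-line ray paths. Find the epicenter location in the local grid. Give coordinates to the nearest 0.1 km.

(-102.2, 117.3)

Distance from S−P lag: d = Δt · v_P v_S / (v_P − v_S) = Δt · (6.13·3.11)/(6.13−3.11) ≈ 6.3127·Δt.
So d_KCC = 267.82, d_SAO = 251.24, d_MNV = 191.39 km.
Circle about each station: (x + 43.9)² + (y + 144.1)² = 267.82²; (x − 147.9)² + (y − 93.4)² = 251.24²; (x + 5.4)² + (y + 47.8)² = 191.39².
Subtracting the KCC equation from the SAO and MNV equations removes the quadratic terms:
383.6 x + 475.0 y = 16511.96
77.0 x + 192.6 y = 14719.40
Solving the 2×2 system: x ≈ -102.2, y ≈ 117.3 km.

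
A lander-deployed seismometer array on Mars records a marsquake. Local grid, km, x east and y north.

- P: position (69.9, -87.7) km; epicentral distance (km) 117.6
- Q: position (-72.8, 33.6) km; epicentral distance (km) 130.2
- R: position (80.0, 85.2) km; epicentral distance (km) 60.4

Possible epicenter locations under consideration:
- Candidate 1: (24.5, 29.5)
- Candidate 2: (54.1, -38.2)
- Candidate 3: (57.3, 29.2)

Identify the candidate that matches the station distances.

For each candidate, compare |candidate − station| to the reported distance:
Candidate 1: residuals P 8.1, Q 32.8, R 18.2 → max 32.8 km
Candidate 2: residuals P 65.6, Q 15.6, R 65.7 → max 65.7 km
Candidate 3: residuals P 0.0, Q 0.0, R 0.0 → max 0.0 km
Only Candidate 3 has all residuals ≈ 0.

Candidate 3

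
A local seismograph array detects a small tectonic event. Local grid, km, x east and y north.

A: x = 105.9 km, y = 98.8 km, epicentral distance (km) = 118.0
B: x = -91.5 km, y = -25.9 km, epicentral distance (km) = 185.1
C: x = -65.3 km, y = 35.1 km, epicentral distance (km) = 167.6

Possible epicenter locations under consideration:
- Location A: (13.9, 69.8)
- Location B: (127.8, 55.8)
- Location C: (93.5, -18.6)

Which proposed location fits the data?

For each candidate, compare |candidate − station| to the reported distance:
Location A: residuals A 21.5, B 42.7, C 81.1 → max 81.1 km
Location B: residuals A 69.7, B 48.9, C 26.6 → max 69.7 km
Location C: residuals A 0.1, B 0.0, C 0.0 → max 0.1 km
Only Location C has all residuals ≈ 0.

Location C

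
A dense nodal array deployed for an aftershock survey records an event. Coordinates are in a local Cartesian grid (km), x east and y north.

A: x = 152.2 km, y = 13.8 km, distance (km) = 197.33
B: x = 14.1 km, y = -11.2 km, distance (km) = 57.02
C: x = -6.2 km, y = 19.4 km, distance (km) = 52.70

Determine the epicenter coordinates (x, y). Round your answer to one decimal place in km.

(-42.4, -18.9)

Circle about each station: (x − 152.2)² + (y − 13.8)² = 197.33²; (x − 14.1)² + (y + 11.2)² = 57.02²; (x + 6.2)² + (y − 19.4)² = 52.70².
Subtracting the A equation from the B and C equations removes the quadratic terms:
-276.2 x − 50.0 y = 12656.82
-316.8 x + 11.2 y = 13221.36
Solving the 2×2 system: x ≈ -42.4, y ≈ -18.9 km.
Check against A (with the unrounded x, y): √((x − 152.2)²+(y − 13.8)²) = 197.33 ≈ 197.33 km. ✓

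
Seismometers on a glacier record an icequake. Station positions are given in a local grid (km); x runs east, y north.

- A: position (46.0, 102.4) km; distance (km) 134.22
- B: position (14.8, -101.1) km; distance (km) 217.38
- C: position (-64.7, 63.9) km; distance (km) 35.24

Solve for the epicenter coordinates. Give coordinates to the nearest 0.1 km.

x ≈ -87.7 km, y ≈ 90.6 km

Circle about each station: (x − 46.0)² + (y − 102.4)² = 134.22²; (x − 14.8)² + (y + 101.1)² = 217.38²; (x + 64.7)² + (y − 63.9)² = 35.24².
Subtracting the A equation from the B and C equations removes the quadratic terms:
-62.4 x − 407.0 y = -31400.57
-221.4 x − 77.0 y = 12440.69
Solving the 2×2 system: x ≈ -87.7, y ≈ 90.6 km.
Check against A (with the unrounded x, y): √((x − 46.0)²+(y − 102.4)²) = 134.22 ≈ 134.22 km. ✓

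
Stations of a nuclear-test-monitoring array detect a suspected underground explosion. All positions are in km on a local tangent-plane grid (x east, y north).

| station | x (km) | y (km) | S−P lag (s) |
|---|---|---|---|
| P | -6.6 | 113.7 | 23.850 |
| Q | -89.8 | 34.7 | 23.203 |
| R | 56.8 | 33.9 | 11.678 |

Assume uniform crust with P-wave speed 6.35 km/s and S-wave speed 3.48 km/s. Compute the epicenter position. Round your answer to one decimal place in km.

(64.3, -55.7)

Distance from S−P lag: d = Δt · v_P v_S / (v_P − v_S) = Δt · (6.35·3.48)/(6.35−3.48) ≈ 7.6997·Δt.
So d_P = 183.64, d_Q = 178.66, d_R = 89.92 km.
Circle about each station: (x + 6.6)² + (y − 113.7)² = 183.64²; (x + 89.8)² + (y − 34.7)² = 178.66²; (x − 56.8)² + (y − 33.9)² = 89.92².
Subtracting pairs of circle equations eliminates x²+y² and gives linear equations (the radical axes):
-166.4 x − 158.0 y = -1898.87
126.8 x − 159.6 y = 17042.24
Solving the 2×2 system: x ≈ 64.3, y ≈ -55.7 km.
Check against P (with the unrounded x, y): √((x + 6.6)²+(y − 113.7)²) = 183.64 ≈ 183.64 km. ✓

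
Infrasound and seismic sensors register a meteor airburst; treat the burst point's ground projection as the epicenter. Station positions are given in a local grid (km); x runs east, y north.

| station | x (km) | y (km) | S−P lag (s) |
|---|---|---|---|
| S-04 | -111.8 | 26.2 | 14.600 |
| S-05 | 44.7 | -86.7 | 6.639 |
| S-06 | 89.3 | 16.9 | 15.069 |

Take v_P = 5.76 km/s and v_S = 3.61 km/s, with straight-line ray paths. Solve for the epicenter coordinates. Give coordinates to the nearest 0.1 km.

-19.2 km east, -80.4 km north

Distance from S−P lag: d = Δt · v_P v_S / (v_P − v_S) = Δt · (5.76·3.61)/(5.76−3.61) ≈ 9.6714·Δt.
So d_S-04 = 141.20, d_S-05 = 64.21, d_S-06 = 145.74 km.
Circle about each station: (x + 111.8)² + (y − 26.2)² = 141.20²; (x − 44.7)² + (y + 86.7)² = 64.21²; (x − 89.3)² + (y − 16.9)² = 145.74².
Subtracting the S-04 equation from the S-05 and S-06 equations removes the quadratic terms:
313.0 x − 225.8 y = 12143.82
402.2 x − 18.6 y = -6228.29
Solving the 2×2 system: x ≈ -19.2, y ≈ -80.4 km.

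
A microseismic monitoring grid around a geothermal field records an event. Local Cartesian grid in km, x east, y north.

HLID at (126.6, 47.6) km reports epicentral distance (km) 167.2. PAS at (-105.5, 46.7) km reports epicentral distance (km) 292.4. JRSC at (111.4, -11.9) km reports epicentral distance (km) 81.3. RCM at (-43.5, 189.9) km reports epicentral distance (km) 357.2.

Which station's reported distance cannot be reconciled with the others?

Solve using three stations at a time. Using HLID, PAS, RCM (subtract circle equations pairwise → linear system) gives (x, y) ≈ (135.2, -119.4).
Distances from that point to each station vs reported:
  HLID: calculated 167.3 vs reported 167.2 → residual 0.1 km
  PAS: calculated 292.4 vs reported 292.4 → residual 0.0 km
  JRSC: calculated 110.1 vs reported 81.3 → residual 28.8 km
  RCM: calculated 357.2 vs reported 357.2 → residual 0.0 km
HLID, PAS, RCM are mutually consistent (residuals ≈ 0); JRSC is off by 28.8 km.

JRSC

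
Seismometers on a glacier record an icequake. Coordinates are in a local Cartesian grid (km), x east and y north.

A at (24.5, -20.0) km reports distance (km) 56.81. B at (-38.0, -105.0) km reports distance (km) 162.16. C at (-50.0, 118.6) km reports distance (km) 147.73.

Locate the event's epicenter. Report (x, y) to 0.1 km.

(62.2, 22.5)

Circle about each station: (x − 24.5)² + (y + 20.0)² = 56.81²; (x + 38.0)² + (y + 105.0)² = 162.16²; (x + 50.0)² + (y − 118.6)² = 147.73².
Subtracting pairs of circle equations eliminates x²+y² and gives linear equations (the radical axes):
-125.0 x − 170.0 y = -11599.74
-149.0 x + 277.2 y = -3031.07
Solving the 2×2 system: x ≈ 62.2, y ≈ 22.5 km.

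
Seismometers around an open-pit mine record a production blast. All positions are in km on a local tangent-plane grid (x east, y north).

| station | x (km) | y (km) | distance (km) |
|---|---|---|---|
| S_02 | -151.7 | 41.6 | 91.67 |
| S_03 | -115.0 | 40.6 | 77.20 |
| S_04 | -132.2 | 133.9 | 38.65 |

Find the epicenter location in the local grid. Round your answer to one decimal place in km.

Circle about each station: (x + 151.7)² + (y − 41.6)² = 91.67²; (x + 115.0)² + (y − 40.6)² = 77.20²; (x + 132.2)² + (y − 133.9)² = 38.65².
Subtracting the S_02 equation from the S_03 and S_04 equations removes the quadratic terms:
73.4 x − 2.0 y = -7426.54
39.0 x + 184.6 y = 17572.17
Solving the 2×2 system: x ≈ -98.0, y ≈ 115.9 km.

(-98.0, 115.9)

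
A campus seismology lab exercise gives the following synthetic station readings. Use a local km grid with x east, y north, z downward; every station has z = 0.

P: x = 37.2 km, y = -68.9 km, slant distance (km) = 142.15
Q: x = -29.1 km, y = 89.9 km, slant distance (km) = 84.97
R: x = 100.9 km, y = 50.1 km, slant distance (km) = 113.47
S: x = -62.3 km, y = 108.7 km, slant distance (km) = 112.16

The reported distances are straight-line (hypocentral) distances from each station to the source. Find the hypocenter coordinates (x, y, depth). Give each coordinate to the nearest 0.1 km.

(9.1, 53.5, 66.6)

Each station gives a sphere (x−x_i)² + (y−y_i)² + z² = d_i² (stations at z=0).
Subtracting the P sphere from Q and R: z² cancels, leaving linear equations in x and y:
-132.6 x + 317.6 y = 15784.49
127.4 x + 238.0 y = 13890.95
Solving: x ≈ 9.095, y ≈ 53.497 km (keep extra digits for the depth step; rounded: 9.1, 53.5).
Then from the P sphere: z² = 142.15² − (x − 37.2)² − (y + 68.9)² with x = 9.095, y = 53.497, so z ≈ 66.601 ≈ 66.6 km.
Check against S (with the unrounded solution): distance 112.16 ≈ 112.16 km. ✓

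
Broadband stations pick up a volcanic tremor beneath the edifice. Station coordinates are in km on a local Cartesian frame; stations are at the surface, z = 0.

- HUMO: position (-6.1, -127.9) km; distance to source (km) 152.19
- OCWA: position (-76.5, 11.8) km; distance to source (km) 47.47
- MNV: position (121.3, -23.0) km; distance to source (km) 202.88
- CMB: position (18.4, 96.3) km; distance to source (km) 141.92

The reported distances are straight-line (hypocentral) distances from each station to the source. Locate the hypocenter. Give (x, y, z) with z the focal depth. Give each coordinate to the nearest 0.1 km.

(-75.0, -0.2, 45.9)

Each station gives a sphere (x−x_i)² + (y−y_i)² + z² = d_i² (stations at z=0).
Subtracting the HUMO sphere from OCWA and MNV: z² cancels, leaving linear equations in x and y:
-140.8 x + 279.4 y = 10504.27
254.8 x + 209.8 y = -19151.43
Solving: x ≈ -74.999, y ≈ -0.199 km (keep extra digits for the depth step; rounded: -75.0, -0.2).
Then from the HUMO sphere: z² = 152.19² − (x + 6.1)² − (y + 127.9)² with x = -74.999, y = -0.199, so z ≈ 45.904 ≈ 45.9 km.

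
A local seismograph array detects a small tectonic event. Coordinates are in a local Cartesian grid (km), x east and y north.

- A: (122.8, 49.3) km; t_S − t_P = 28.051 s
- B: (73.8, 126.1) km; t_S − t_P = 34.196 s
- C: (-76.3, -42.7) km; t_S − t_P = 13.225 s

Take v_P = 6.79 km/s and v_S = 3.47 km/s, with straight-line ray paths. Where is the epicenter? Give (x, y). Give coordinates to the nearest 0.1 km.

Distance from S−P lag: d = Δt · v_P v_S / (v_P − v_S) = Δt · (6.79·3.47)/(6.79−3.47) ≈ 7.0968·Δt.
So d_A = 199.07, d_B = 242.68, d_C = 93.85 km.
Circle about each station: (x − 122.8)² + (y − 49.3)² = 199.07²; (x − 73.8)² + (y − 126.1)² = 242.68²; (x + 76.3)² + (y + 42.7)² = 93.85².
Subtracting the A equation from the B and C equations removes the quadratic terms:
-98.0 x + 153.6 y = -15427.40
-398.2 x − 184.0 y = 20955.69
Solving the 2×2 system: x ≈ -4.8, y ≈ -103.5 km.

-4.8 km east, -103.5 km north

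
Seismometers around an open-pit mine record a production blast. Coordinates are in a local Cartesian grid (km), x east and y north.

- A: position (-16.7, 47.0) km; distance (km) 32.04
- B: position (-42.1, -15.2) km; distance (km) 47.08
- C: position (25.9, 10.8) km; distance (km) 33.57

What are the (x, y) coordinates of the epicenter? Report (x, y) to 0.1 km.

(-7.2, 16.4)

Circle about each station: (x + 16.7)² + (y − 47.0)² = 32.04²; (x + 42.1)² + (y + 15.2)² = 47.08²; (x − 25.9)² + (y − 10.8)² = 33.57².
Subtracting the A equation from the B and C equations removes the quadratic terms:
-50.8 x − 124.4 y = -1674.40
85.2 x − 72.4 y = -1800.82
Solving the 2×2 system: x ≈ -7.2, y ≈ 16.4 km.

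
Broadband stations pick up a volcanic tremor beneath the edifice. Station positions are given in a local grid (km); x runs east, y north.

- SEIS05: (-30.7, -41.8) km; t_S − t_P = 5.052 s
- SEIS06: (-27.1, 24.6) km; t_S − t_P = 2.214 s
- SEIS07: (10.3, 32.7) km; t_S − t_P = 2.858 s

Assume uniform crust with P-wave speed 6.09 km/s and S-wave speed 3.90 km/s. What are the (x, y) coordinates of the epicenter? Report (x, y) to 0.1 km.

Distance from S−P lag: d = Δt · v_P v_S / (v_P − v_S) = Δt · (6.09·3.90)/(6.09−3.90) ≈ 10.8452·Δt.
So d_SEIS05 = 54.79, d_SEIS06 = 24.01, d_SEIS07 = 31.00 km.
Circle about each station: (x + 30.7)² + (y + 41.8)² = 54.79²; (x + 27.1)² + (y − 24.6)² = 24.01²; (x − 10.3)² + (y − 32.7)² = 31.00².
Subtracting the SEIS05 equation from the SEIS06 and SEIS07 equations removes the quadratic terms:
7.2 x + 132.8 y = 1075.30
82.0 x + 149.0 y = 526.59
Solving the 2×2 system: x ≈ -9.2, y ≈ 8.6 km.

x ≈ -9.2 km, y ≈ 8.6 km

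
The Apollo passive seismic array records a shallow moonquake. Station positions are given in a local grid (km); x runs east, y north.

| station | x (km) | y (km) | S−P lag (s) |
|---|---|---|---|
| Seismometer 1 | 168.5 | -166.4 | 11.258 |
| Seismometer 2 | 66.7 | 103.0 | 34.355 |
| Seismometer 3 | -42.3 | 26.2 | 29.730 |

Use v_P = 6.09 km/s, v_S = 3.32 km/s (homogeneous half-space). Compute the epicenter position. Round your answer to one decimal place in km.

88.7 km east, -146.8 km north

Distance from S−P lag: d = Δt · v_P v_S / (v_P − v_S) = Δt · (6.09·3.32)/(6.09−3.32) ≈ 7.2992·Δt.
So d_Seismometer 1 = 82.17, d_Seismometer 2 = 250.76, d_Seismometer 3 = 217.01 km.
Circle about each station: (x − 168.5)² + (y + 166.4)² = 82.17²; (x − 66.7)² + (y − 103.0)² = 250.76²; (x + 42.3)² + (y − 26.2)² = 217.01².
Subtracting pairs of circle equations eliminates x²+y² and gives linear equations (the radical axes):
-203.6 x + 538.8 y = -97151.99
-421.6 x + 385.2 y = -93946.91
Solving the 2×2 system: x ≈ 88.7, y ≈ -146.8 km.
Check against Seismometer 1 (with the unrounded x, y): √((x − 168.5)²+(y + 166.4)²) = 82.15 ≈ 82.17 km. ✓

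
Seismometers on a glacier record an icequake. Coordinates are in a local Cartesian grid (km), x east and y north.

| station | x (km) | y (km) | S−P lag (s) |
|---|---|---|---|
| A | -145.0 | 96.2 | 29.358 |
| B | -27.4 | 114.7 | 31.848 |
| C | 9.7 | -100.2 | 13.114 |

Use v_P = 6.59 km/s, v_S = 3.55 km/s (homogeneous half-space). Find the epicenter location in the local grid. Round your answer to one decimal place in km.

Distance from S−P lag: d = Δt · v_P v_S / (v_P − v_S) = Δt · (6.59·3.55)/(6.59−3.55) ≈ 7.6956·Δt.
So d_A = 225.93, d_B = 245.09, d_C = 100.92 km.
Circle about each station: (x + 145.0)² + (y − 96.2)² = 225.93²; (x + 27.4)² + (y − 114.7)² = 245.09²; (x − 9.7)² + (y + 100.2)² = 100.92².
Subtracting the A equation from the B and C equations removes the quadratic terms:
235.2 x + 37.0 y = -25397.33
309.4 x − 392.8 y = 20714.21
Solving the 2×2 system: x ≈ -88.7, y ≈ -122.6 km.

(-88.7, -122.6)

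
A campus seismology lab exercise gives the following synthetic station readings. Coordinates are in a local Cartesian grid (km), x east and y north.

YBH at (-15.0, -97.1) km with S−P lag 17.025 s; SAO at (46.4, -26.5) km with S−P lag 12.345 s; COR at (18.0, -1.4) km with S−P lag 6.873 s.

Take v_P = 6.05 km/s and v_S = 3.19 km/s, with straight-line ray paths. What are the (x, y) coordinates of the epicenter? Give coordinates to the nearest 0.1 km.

Distance from S−P lag: d = Δt · v_P v_S / (v_P − v_S) = Δt · (6.05·3.19)/(6.05−3.19) ≈ 6.7481·Δt.
So d_YBH = 114.89, d_SAO = 83.31, d_COR = 46.38 km.
Circle about each station: (x + 15.0)² + (y + 97.1)² = 114.89²; (x − 46.4)² + (y + 26.5)² = 83.31²; (x − 18.0)² + (y + 1.4)² = 46.38².
Subtracting the YBH equation from the SAO and COR equations removes the quadratic terms:
122.8 x + 141.2 y = -539.04
66.0 x + 191.4 y = 1721.16
Solving the 2×2 system: x ≈ -24.4, y ≈ 17.4 km.

x ≈ -24.4 km, y ≈ 17.4 km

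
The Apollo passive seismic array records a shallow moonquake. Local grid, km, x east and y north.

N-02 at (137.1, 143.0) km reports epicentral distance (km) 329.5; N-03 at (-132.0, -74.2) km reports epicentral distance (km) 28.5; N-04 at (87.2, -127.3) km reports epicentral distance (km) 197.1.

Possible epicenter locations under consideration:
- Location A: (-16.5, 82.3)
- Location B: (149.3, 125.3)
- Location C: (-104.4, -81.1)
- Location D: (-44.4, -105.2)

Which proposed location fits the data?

Location C

For each candidate, compare |candidate − station| to the reported distance:
Location A: residuals N-02 164.3, N-03 166.0, N-04 36.8 → max 166.0 km
Location B: residuals N-02 308.0, N-03 316.4, N-04 63.0 → max 316.4 km
Location C: residuals N-02 0.0, N-03 0.1, N-04 0.0 → max 0.1 km
Location D: residuals N-02 22.0, N-03 64.4, N-04 63.7 → max 64.4 km
Only Location C has all residuals ≈ 0.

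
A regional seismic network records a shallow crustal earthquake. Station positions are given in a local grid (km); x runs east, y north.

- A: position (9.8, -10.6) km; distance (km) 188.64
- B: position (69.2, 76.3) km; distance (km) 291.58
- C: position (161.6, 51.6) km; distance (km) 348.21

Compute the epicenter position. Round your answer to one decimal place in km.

x ≈ -133.4 km, y ≈ -133.4 km

Circle about each station: (x − 9.8)² + (y + 10.6)² = 188.64²; (x − 69.2)² + (y − 76.3)² = 291.58²; (x − 161.6)² + (y − 51.6)² = 348.21².
Subtracting the A equation from the B and C equations removes the quadratic terms:
118.8 x + 173.8 y = -39031.92
303.6 x + 124.4 y = -57096.43
Solving the 2×2 system: x ≈ -133.4, y ≈ -133.4 km.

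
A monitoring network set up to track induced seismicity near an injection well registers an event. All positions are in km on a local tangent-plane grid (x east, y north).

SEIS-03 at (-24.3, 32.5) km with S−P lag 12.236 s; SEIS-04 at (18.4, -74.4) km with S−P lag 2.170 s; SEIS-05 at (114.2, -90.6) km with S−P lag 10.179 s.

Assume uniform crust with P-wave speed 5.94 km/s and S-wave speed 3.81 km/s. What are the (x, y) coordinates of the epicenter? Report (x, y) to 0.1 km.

x ≈ 6.1 km, y ≈ -93.9 km

Distance from S−P lag: d = Δt · v_P v_S / (v_P − v_S) = Δt · (5.94·3.81)/(5.94−3.81) ≈ 10.6251·Δt.
So d_SEIS-03 = 130.01, d_SEIS-04 = 23.06, d_SEIS-05 = 108.15 km.
Circle about each station: (x + 24.3)² + (y − 32.5)² = 130.01²; (x − 18.4)² + (y + 74.4)² = 23.06²; (x − 114.2)² + (y + 90.6)² = 108.15².
Subtracting the SEIS-03 equation from the SEIS-04 and SEIS-05 equations removes the quadratic terms:
85.4 x − 213.8 y = 20598.02
277.0 x − 246.2 y = 24809.44
Solving the 2×2 system: x ≈ 6.1, y ≈ -93.9 km.
Check against SEIS-03 (with the unrounded x, y): √((x + 24.3)²+(y − 32.5)²) = 130.01 ≈ 130.01 km. ✓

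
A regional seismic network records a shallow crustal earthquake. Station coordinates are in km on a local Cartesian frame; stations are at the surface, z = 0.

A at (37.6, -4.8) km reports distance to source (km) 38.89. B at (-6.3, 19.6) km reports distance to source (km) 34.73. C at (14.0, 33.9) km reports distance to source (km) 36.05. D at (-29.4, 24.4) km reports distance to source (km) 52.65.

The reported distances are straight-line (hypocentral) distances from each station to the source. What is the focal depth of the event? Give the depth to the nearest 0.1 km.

z ≈ 26.8 km

Each station gives a sphere (x−x_i)² + (y−y_i)² + z² = d_i² (stations at z=0).
Subtracting the A sphere from B and C: z² cancels, leaving linear equations in x and y:
-87.8 x + 48.8 y = -706.69
-47.2 x + 77.4 y = 121.24
Solving: x ≈ 13.493, y ≈ 9.795 km (keep extra digits for the depth step; rounded: 13.5, 9.8).
Then from the A sphere: z² = 38.89² − (x − 37.6)² − (y + 4.8)² with x = 13.493, y = 9.795, so z ≈ 26.801 ≈ 26.8 km.
Check against D (with the unrounded solution): distance 52.64 ≈ 52.65 km. ✓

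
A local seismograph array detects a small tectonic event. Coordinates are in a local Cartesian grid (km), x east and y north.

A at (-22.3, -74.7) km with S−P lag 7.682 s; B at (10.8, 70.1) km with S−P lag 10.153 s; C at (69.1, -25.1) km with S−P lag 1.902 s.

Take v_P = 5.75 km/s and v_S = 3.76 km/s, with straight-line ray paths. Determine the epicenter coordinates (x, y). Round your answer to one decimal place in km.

x ≈ 50.0 km, y ≈ -33.0 km

Distance from S−P lag: d = Δt · v_P v_S / (v_P − v_S) = Δt · (5.75·3.76)/(5.75−3.76) ≈ 10.8643·Δt.
So d_A = 83.46, d_B = 110.31, d_C = 20.66 km.
Circle about each station: (x + 22.3)² + (y + 74.7)² = 83.46²; (x − 10.8)² + (y − 70.1)² = 110.31²; (x − 69.1)² + (y + 25.1)² = 20.66².
Subtracting pairs of circle equations eliminates x²+y² and gives linear equations (the radical axes):
66.2 x + 289.6 y = -6249.45
182.8 x + 99.2 y = 5866.18
Solving the 2×2 system: x ≈ 50.0, y ≈ -33.0 km.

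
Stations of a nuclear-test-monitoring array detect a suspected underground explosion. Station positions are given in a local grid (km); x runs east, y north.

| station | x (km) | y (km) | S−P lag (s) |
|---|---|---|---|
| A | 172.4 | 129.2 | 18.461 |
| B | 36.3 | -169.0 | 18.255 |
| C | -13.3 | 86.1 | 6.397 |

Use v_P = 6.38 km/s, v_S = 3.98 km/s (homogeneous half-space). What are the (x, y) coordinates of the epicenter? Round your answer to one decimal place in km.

(9.0, 22.2)

Distance from S−P lag: d = Δt · v_P v_S / (v_P − v_S) = Δt · (6.38·3.98)/(6.38−3.98) ≈ 10.5802·Δt.
So d_A = 195.32, d_B = 193.14, d_C = 67.68 km.
Circle about each station: (x − 172.4)² + (y − 129.2)² = 195.32²; (x − 36.3)² + (y + 169.0)² = 193.14²; (x + 13.3)² + (y − 86.1)² = 67.68².
Subtracting the A equation from the B and C equations removes the quadratic terms:
-272.2 x − 596.4 y = -15688.87
-371.4 x − 86.2 y = -5254.98
Solving the 2×2 system: x ≈ 9.0, y ≈ 22.2 km.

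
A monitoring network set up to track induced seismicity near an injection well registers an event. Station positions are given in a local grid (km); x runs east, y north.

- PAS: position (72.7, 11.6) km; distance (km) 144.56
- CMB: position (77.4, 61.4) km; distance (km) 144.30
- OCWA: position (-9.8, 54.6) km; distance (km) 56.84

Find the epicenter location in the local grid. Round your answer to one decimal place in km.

Circle about each station: (x − 72.7)² + (y − 11.6)² = 144.56²; (x − 77.4)² + (y − 61.4)² = 144.30²; (x + 9.8)² + (y − 54.6)² = 56.84².
Subtracting the PAS equation from the CMB and OCWA equations removes the quadratic terms:
9.4 x + 99.6 y = 4415.97
-165.0 x + 86.0 y = 15324.16
Solving the 2×2 system: x ≈ -66.5, y ≈ 50.6 km.

x ≈ -66.5 km, y ≈ 50.6 km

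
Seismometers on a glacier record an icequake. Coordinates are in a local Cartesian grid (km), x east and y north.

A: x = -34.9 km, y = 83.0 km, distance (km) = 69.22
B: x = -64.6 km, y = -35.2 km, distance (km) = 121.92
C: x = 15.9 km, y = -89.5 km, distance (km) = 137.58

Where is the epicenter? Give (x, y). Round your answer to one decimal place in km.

(24.7, 47.8)

Circle about each station: (x + 34.9)² + (y − 83.0)² = 69.22²; (x + 64.6)² + (y + 35.2)² = 121.92²; (x − 15.9)² + (y + 89.5)² = 137.58².
Subtracting pairs of circle equations eliminates x²+y² and gives linear equations (the radical axes):
-59.4 x − 236.4 y = -12767.89
101.6 x − 345.0 y = -13980.80
Solving the 2×2 system: x ≈ 24.7, y ≈ 47.8 km.
Check against A (with the unrounded x, y): √((x + 34.9)²+(y − 83.0)²) = 69.23 ≈ 69.22 km. ✓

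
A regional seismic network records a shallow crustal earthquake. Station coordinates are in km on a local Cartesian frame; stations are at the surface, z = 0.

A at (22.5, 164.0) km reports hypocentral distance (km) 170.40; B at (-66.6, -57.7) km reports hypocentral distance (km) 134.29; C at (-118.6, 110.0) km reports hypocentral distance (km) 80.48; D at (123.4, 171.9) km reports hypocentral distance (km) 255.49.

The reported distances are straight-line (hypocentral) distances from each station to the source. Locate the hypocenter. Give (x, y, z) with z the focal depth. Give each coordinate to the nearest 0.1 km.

Each station gives a sphere (x−x_i)² + (y−y_i)² + z² = d_i² (stations at z=0).
Subtracting the A sphere from B and C: z² cancels, leaving linear equations in x and y:
-178.2 x − 443.4 y = -8635.04
-282.2 x − 108.0 y = 21322.84
Solving: x ≈ -98.101, y ≈ 58.901 km (keep extra digits for the depth step; rounded: -98.1, 58.9).
Then from the A sphere: z² = 170.40² − (x − 22.5)² − (y − 164.0)² with x = -98.101, y = 58.901, so z ≈ 58.701 ≈ 58.7 km.
Check against D (with the unrounded solution): distance 255.49 ≈ 255.49 km. ✓

x ≈ -98.1 km, y ≈ 58.9 km, depth ≈ 58.7 km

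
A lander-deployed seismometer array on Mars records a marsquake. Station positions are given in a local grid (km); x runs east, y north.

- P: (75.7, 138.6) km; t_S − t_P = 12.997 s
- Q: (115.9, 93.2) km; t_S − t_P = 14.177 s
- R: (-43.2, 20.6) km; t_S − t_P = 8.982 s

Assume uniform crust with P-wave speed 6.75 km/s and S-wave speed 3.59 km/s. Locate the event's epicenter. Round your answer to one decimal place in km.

x ≈ 11.7 km, y ≈ 62.2 km

Distance from S−P lag: d = Δt · v_P v_S / (v_P − v_S) = Δt · (6.75·3.59)/(6.75−3.59) ≈ 7.6685·Δt.
So d_P = 99.67, d_Q = 108.72, d_R = 68.88 km.
Circle about each station: (x − 75.7)² + (y − 138.6)² = 99.67²; (x − 115.9)² + (y − 93.2)² = 108.72²; (x + 43.2)² + (y − 20.6)² = 68.88².
Subtracting the P equation from the Q and R equations removes the quadratic terms:
80.4 x − 90.8 y = -4707.33
-237.8 x − 236.0 y = -17460.20
Solving the 2×2 system: x ≈ 11.7, y ≈ 62.2 km.
Check against P (with the unrounded x, y): √((x − 75.7)²+(y − 138.6)²) = 99.67 ≈ 99.67 km. ✓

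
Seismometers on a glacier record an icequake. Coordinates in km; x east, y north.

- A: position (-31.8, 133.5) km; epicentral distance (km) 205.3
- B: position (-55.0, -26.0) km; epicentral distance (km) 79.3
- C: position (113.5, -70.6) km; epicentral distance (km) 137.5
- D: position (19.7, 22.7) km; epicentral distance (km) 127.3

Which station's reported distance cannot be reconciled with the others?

Solve using three stations at a time. Using B, C, D (subtract circle equations pairwise → linear system) gives (x, y) ≈ (-21.3, -97.9).
Distances from that point to each station vs reported:
  A: calculated 231.6 vs reported 205.3 → residual 26.3 km
  B: calculated 79.4 vs reported 79.3 → residual 0.1 km
  C: calculated 137.5 vs reported 137.5 → residual 0.0 km
  D: calculated 127.3 vs reported 127.3 → residual 0.0 km
B, C, D are mutually consistent (residuals ≈ 0); A is off by 26.3 km.

A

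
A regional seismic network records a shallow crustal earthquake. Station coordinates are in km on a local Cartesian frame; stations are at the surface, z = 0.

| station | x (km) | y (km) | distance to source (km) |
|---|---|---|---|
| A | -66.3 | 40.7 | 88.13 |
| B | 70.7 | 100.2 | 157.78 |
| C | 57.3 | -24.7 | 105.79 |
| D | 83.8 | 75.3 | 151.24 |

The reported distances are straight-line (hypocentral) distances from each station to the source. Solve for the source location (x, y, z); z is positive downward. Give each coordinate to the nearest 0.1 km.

Each station gives a sphere (x−x_i)² + (y−y_i)² + z² = d_i² (stations at z=0).
Subtracting the A sphere from B and C: z² cancels, leaving linear equations in x and y:
274.0 x + 119.0 y = -8141.28
247.2 x − 130.8 y = -5583.43
Solving: x ≈ -26.500, y ≈ -7.396 km (keep extra digits for the depth step; rounded: -26.5, -7.4).
Then from the A sphere: z² = 88.13² − (x + 66.3)² − (y − 40.7)² with x = -26.500, y = -7.396, so z ≈ 62.206 ≈ 62.2 km.
Check against D (with the unrounded solution): distance 151.24 ≈ 151.24 km. ✓

(-26.5, -7.4, 62.2)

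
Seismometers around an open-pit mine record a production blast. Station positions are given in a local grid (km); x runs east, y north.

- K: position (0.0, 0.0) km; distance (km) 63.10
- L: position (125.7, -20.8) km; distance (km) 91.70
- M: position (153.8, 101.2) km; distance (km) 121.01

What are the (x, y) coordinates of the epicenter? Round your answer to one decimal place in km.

(52.7, 34.7)

Circle about each station: x² + y² = 63.10²; (x − 125.7)² + (y + 20.8)² = 91.70²; (x − 153.8)² + (y − 101.2)² = 121.01².
Subtracting pairs of circle equations eliminates x²+y² and gives linear equations (the radical axes):
251.4 x − 41.6 y = 11805.85
307.6 x + 202.4 y = 23234.07
Solving the 2×2 system: x ≈ 52.7, y ≈ 34.7 km.
Check against K (with the unrounded x, y): √(x²+y²) = 63.10 ≈ 63.10 km. ✓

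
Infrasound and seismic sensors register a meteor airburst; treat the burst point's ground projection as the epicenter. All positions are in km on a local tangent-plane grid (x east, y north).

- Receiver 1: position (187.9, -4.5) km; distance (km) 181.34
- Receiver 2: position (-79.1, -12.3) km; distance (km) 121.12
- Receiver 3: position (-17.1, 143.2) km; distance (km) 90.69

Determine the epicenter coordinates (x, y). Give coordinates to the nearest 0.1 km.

x ≈ 18.3 km, y ≈ 59.7 km

Circle about each station: (x − 187.9)² + (y + 4.5)² = 181.34²; (x + 79.1)² + (y + 12.3)² = 121.12²; (x + 17.1)² + (y − 143.2)² = 90.69².
Subtracting the Receiver 1 equation from the Receiver 2 and Receiver 3 equations removes the quadratic terms:
-534.0 x − 15.6 y = -10704.42
-410.0 x + 295.4 y = 10131.51
Solving the 2×2 system: x ≈ 18.3, y ≈ 59.7 km.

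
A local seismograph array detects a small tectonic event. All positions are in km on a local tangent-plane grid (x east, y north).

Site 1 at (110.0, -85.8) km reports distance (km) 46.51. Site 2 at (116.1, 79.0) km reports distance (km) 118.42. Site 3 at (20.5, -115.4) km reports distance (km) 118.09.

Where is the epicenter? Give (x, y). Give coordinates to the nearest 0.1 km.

(110.8, -39.3)

Circle about each station: (x − 110.0)² + (y + 85.8)² = 46.51²; (x − 116.1)² + (y − 79.0)² = 118.42²; (x − 20.5)² + (y + 115.4)² = 118.09².
Subtracting the Site 1 equation from the Site 2 and Site 3 equations removes the quadratic terms:
12.2 x + 329.6 y = -11601.55
-179.0 x − 59.2 y = -17506.30
Solving the 2×2 system: x ≈ 110.8, y ≈ -39.3 km.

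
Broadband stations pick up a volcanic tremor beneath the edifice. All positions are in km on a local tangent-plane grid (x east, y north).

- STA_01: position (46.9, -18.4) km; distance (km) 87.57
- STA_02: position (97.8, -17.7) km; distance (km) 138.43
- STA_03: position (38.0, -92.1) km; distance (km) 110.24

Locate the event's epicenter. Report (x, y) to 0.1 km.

Circle about each station: (x − 46.9)² + (y + 18.4)² = 87.57²; (x − 97.8)² + (y + 17.7)² = 138.43²; (x − 38.0)² + (y + 92.1)² = 110.24².
Subtracting the STA_01 equation from the STA_02 and STA_03 equations removes the quadratic terms:
101.8 x + 1.4 y = -4154.40
-17.8 x − 147.4 y = 2903.89
Solving the 2×2 system: x ≈ -40.6, y ≈ -14.8 km.
Check against STA_01 (with the unrounded x, y): √((x − 46.9)²+(y + 18.4)²) = 87.58 ≈ 87.57 km. ✓

x ≈ -40.6 km, y ≈ -14.8 km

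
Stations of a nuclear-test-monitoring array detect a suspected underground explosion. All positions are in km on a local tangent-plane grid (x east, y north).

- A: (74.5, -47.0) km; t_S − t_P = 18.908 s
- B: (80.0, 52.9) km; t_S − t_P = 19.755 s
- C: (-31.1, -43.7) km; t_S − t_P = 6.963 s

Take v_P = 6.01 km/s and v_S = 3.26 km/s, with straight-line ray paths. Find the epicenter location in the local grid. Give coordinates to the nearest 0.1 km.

-51.1 km east, 1.7 km north

Distance from S−P lag: d = Δt · v_P v_S / (v_P − v_S) = Δt · (6.01·3.26)/(6.01−3.26) ≈ 7.1246·Δt.
So d_A = 134.71, d_B = 140.75, d_C = 49.61 km.
Circle about each station: (x − 74.5)² + (y + 47.0)² = 134.71²; (x − 80.0)² + (y − 52.9)² = 140.75²; (x + 31.1)² + (y + 43.7)² = 49.61².
Subtracting pairs of circle equations eliminates x²+y² and gives linear equations (the radical axes):
11.0 x + 199.8 y = -224.62
-211.2 x + 6.6 y = 10803.28
Solving the 2×2 system: x ≈ -51.1, y ≈ 1.7 km.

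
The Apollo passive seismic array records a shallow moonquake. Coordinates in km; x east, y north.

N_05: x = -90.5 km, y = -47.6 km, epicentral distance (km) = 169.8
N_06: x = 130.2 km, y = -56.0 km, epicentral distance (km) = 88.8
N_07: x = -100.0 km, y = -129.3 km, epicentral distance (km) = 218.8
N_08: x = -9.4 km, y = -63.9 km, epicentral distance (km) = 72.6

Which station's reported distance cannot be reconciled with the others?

Solve using three stations at a time. Using N_05, N_06, N_07 (subtract circle equations pairwise → linear system) gives (x, y) ≈ (69.6, 8.9).
Distances from that point to each station vs reported:
  N_05: calculated 169.8 vs reported 169.8 → residual 0.0 km
  N_06: calculated 88.8 vs reported 88.8 → residual 0.0 km
  N_07: calculated 218.8 vs reported 218.8 → residual 0.0 km
  N_08: calculated 107.4 vs reported 72.6 → residual 34.8 km
N_05, N_06, N_07 are mutually consistent (residuals ≈ 0); N_08 is off by 34.8 km.

N_08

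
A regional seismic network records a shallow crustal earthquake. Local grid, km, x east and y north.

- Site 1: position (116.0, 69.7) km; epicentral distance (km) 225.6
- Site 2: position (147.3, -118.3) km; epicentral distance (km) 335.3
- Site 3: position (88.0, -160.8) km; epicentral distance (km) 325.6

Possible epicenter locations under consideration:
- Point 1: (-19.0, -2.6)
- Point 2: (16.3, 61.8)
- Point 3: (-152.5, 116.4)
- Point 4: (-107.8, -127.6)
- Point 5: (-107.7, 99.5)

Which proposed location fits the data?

For each candidate, compare |candidate − station| to the reported distance:
Point 1: residuals Site 1 72.5, Site 2 132.7, Site 3 134.6 → max 134.6 km
Point 2: residuals Site 1 125.6, Site 2 112.6, Site 3 91.7 → max 125.6 km
Point 3: residuals Site 1 46.9, Site 2 45.4, Site 3 41.4 → max 46.9 km
Point 4: residuals Site 1 72.8, Site 2 80.0, Site 3 127.0 → max 127.0 km
Point 5: residuals Site 1 0.1, Site 2 0.1, Site 3 0.1 → max 0.1 km
Only Point 5 has all residuals ≈ 0.

Point 5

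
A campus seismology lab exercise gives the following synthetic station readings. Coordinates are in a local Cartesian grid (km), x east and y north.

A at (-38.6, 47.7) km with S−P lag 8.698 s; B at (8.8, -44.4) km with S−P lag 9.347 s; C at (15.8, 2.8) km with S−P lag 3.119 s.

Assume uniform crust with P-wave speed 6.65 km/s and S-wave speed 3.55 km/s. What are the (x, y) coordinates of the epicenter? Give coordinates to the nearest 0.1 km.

23.7 km east, 25.2 km north

Distance from S−P lag: d = Δt · v_P v_S / (v_P − v_S) = Δt · (6.65·3.55)/(6.65−3.55) ≈ 7.6153·Δt.
So d_A = 66.24, d_B = 71.18, d_C = 23.75 km.
Circle about each station: (x + 38.6)² + (y − 47.7)² = 66.24²; (x − 8.8)² + (y + 44.4)² = 71.18²; (x − 15.8)² + (y − 2.8)² = 23.75².
Subtracting the A equation from the B and C equations removes the quadratic terms:
94.8 x − 184.2 y = -2395.30
108.8 x − 89.8 y = 315.91
Solving the 2×2 system: x ≈ 23.7, y ≈ 25.2 km.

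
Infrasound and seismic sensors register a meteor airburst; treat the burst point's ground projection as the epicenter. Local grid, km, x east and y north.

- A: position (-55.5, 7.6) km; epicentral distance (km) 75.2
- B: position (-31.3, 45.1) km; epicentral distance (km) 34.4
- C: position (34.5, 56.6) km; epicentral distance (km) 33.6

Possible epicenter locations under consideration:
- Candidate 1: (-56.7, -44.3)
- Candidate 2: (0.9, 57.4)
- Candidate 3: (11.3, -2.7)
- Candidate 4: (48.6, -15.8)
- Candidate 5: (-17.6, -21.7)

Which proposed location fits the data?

Candidate 2

For each candidate, compare |candidate − station| to the reported distance:
Candidate 1: residuals A 23.3, B 58.5, C 102.4 → max 102.4 km
Candidate 2: residuals A 0.0, B 0.1, C 0.0 → max 0.1 km
Candidate 3: residuals A 7.6, B 29.6, C 30.1 → max 30.1 km
Candidate 4: residuals A 31.5, B 66.1, C 40.2 → max 66.1 km
Candidate 5: residuals A 27.3, B 33.8, C 60.4 → max 60.4 km
Only Candidate 2 has all residuals ≈ 0.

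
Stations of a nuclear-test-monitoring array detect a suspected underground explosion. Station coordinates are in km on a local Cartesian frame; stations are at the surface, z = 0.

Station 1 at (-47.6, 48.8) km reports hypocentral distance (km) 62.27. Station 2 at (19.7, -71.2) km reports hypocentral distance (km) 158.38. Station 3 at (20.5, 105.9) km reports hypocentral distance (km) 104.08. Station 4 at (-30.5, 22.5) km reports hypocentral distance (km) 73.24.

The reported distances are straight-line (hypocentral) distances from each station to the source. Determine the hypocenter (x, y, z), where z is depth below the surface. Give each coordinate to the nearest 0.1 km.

Each station gives a sphere (x−x_i)² + (y−y_i)² + z² = d_i² (stations at z=0).
Subtracting the Station 1 sphere from Station 2 and Station 3: z² cancels, leaving linear equations in x and y:
134.6 x − 240.0 y = -20396.34
136.2 x + 114.2 y = 32.77
Solving: x ≈ -48.303, y ≈ 57.895 km (keep extra digits for the depth step; rounded: -48.3, 57.9).
Then from the Station 1 sphere: z² = 62.27² − (x + 47.6)² − (y − 48.8)² with x = -48.303, y = 57.895, so z ≈ 61.598 ≈ 61.6 km.

(-48.3, 57.9, 61.6)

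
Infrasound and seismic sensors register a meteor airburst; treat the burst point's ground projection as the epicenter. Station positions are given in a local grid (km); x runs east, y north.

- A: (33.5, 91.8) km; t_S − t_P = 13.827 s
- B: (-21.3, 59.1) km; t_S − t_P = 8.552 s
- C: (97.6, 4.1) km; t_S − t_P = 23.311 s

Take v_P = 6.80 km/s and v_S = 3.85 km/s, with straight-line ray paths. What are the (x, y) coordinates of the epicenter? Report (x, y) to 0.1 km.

(-89.2, 93.0)

Distance from S−P lag: d = Δt · v_P v_S / (v_P − v_S) = Δt · (6.80·3.85)/(6.80−3.85) ≈ 8.8746·Δt.
So d_A = 122.71, d_B = 75.90, d_C = 206.88 km.
Circle about each station: (x − 33.5)² + (y − 91.8)² = 122.71²; (x + 21.3)² + (y − 59.1)² = 75.90²; (x − 97.6)² + (y − 4.1)² = 206.88².
Subtracting pairs of circle equations eliminates x²+y² and gives linear equations (the radical axes):
-109.6 x − 65.4 y = 3693.94
128.2 x − 175.4 y = -27748.51
Solving the 2×2 system: x ≈ -89.2, y ≈ 93.0 km.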